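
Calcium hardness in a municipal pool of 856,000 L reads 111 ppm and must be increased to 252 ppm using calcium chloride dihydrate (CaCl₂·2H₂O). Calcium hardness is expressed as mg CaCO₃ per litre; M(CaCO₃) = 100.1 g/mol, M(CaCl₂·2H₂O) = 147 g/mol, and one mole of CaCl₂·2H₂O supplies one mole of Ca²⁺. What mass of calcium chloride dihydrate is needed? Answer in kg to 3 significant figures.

Hardness to add: (252 − 111) = 141 mg/L as CaCO₃ × 856,000 L = 120,700 g as CaCO₃.
Moles of Ca²⁺ (1 mol Ca²⁺ ≡ 1 mol CaCO₃): 120,700 / 100.1 g/mol = 1206 mol.
Mass of CaCl₂·2H₂O: 1206 × 147 = 177,200 g.

177 kg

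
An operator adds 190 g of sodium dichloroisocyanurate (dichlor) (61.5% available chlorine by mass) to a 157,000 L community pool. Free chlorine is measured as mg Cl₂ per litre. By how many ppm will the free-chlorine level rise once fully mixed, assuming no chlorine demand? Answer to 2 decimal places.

0.74 ppm

Available chlorine delivered: 190 g × 0.615 = 116.8 g as Cl₂.
Concentration rise: 116.8 g / 157,000 L = 0.7443 mg/L = 0.74 ppm.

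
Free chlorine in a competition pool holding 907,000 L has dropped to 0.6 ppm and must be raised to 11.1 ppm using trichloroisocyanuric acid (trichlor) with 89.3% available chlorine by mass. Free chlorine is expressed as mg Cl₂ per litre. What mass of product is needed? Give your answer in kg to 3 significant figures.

10.7 kg

Chlorine deficit: 11.1 − 0.6 = 10.5 ppm = 10.5 mg/L as Cl₂.
Cl₂ equivalent needed: 10.5 mg/L × 907,000 L = 9,524,000 mg = 9524 g.
Product at 89.3% available chlorine: 9524 / 0.893 = 10,660 g.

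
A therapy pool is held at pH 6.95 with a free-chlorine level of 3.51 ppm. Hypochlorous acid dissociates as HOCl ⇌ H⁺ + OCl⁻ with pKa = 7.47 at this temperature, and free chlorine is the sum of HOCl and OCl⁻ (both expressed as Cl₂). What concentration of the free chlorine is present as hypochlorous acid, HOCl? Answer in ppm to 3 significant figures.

[OCl⁻]/[HOCl] = 10^(pH − pKa) = 10^(6.95 − 7.47) = 10^-0.52 = 0.302.
Fraction as HOCl = 1 / (1 + 0.302) = 0.7681.
HOCl = 0.7681 × 3.51 ppm = 2.696 ppm.

2.70 ppm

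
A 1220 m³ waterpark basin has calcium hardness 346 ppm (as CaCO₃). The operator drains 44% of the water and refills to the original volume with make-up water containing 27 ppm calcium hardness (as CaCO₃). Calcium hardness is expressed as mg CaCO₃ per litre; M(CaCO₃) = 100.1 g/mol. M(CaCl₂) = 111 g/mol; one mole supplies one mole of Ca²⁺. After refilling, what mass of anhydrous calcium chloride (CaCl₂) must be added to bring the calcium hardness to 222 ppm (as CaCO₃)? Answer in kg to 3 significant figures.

Volume: 1220 m³ = 1,220,000 L.
After draining 44% and refilling: 346 × 0.56 + 27 × 0.44 = 205.64 ppm.
Deficit to target: 222 − 205.64 = 16.36 mg/L.
As CaCO₃: 16.36 mg/L × 1,220,000 L = 19,960 g; ÷ 100.1 = 199.4 mol Ca²⁺.
Mass: 199.4 × 111 = 22,130 g.

22.1 kg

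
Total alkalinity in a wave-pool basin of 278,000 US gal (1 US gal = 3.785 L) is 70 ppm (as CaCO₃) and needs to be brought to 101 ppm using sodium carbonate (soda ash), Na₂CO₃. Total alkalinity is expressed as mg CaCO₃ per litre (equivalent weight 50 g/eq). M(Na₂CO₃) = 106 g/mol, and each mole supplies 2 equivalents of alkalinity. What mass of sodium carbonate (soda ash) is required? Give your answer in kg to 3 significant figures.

Volume: 278,000 US gal × 3.785 L/gal = 1,052,230 L.
Alkalinity to add: (101 − 70) = 31 mg/L as CaCO₃ × 1,052,230 L = 32,620 g as CaCO₃.
Equivalents: 32,620 g ÷ 50 g/eq = 652.4 eq.
Each mole of Na₂CO₃ supplies 2 eq, so 652.4 / 2 = 326.2 mol.
Mass: 326.2 mol × 106 g/mol = 34,580 g.

34.6 kg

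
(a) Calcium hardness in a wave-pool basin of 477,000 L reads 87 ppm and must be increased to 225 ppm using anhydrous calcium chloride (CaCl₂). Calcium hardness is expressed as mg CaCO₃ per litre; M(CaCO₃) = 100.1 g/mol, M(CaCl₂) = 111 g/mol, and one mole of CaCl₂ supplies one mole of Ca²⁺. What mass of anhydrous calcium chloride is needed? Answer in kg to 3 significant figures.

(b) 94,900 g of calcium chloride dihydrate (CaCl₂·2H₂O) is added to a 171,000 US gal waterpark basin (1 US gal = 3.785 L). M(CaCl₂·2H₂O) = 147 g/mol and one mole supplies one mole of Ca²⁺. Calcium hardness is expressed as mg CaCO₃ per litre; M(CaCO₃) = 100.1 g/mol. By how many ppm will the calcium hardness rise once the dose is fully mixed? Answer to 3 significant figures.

(a) 73.0 kg; (b) 99.8 ppm

(a) Hardness to add: (225 − 87) = 138 mg/L as CaCO₃ × 477,000 L = 65,830 g as CaCO₃.
(a) Moles of Ca²⁺ (1 mol Ca²⁺ ≡ 1 mol CaCO₃): 65,830 / 100.1 g/mol = 657.6 mol.
(a) Mass of CaCl₂: 657.6 × 111 = 72,990 g.

(b) Volume: 171,000 US gal × 3.785 L/gal = 647,235 L.
(b) Moles of Ca²⁺: 94,900 g ÷ 147 g/mol = 645.6 mol.
(b) As CaCO₃: 645.6 mol × 100.1 g/mol = 64,620 g.
(b) Rise: 64,620 g / 647,235 L × 1000 = 99.84 mg/L.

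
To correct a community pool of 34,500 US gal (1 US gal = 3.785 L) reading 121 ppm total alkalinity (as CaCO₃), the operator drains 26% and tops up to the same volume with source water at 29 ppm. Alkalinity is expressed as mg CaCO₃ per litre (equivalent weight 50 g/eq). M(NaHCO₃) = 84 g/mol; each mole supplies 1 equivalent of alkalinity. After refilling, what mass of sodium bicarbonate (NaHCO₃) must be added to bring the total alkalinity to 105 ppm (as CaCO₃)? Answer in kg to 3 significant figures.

Volume: 34,500 US gal × 3.785 L/gal = 130,582 L.
After draining 26% and refilling: 121 × 0.74 + 29 × 0.26 = 97.08 ppm.
Deficit to target: 105 − 97.08 = 7.92 mg/L.
As CaCO₃: 7.92 mg/L × 130,582 L = 1034 g; ÷ 50 g/eq ÷ 1 = 20.68 mol NaHCO₃.
Mass: 20.68 × 84 = 1737 g.

1.74 kg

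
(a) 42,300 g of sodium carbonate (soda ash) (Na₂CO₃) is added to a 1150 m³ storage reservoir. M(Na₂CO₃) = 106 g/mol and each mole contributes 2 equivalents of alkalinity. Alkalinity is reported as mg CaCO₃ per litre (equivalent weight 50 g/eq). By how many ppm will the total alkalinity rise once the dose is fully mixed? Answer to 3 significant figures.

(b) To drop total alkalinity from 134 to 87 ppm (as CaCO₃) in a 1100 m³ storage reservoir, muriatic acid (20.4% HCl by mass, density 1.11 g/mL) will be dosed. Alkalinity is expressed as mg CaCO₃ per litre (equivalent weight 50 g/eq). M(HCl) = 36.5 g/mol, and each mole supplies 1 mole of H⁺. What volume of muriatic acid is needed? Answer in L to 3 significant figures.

(a) 34.7 ppm; (b) 167 L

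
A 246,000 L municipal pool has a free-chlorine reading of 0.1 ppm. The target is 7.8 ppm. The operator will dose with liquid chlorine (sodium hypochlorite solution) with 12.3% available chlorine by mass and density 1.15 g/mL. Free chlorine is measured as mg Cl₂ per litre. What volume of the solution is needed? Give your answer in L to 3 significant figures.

13.4 L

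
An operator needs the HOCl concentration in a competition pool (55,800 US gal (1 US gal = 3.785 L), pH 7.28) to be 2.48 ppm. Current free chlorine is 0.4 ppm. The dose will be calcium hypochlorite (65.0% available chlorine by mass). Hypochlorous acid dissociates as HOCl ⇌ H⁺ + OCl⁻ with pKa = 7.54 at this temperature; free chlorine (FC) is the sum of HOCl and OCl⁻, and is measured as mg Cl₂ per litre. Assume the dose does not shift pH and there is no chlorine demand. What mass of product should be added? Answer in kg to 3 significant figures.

Volume: 55,800 US gal × 3.785 L/gal = 211,203 L.
[OCl⁻]/[HOCl] = 10^(pH − pKa) = 10^(7.28 − 7.54) = 0.5495; fraction as HOCl = 1/(1 + 0.5495) = 0.6454.
Free chlorine required for 2.48 ppm HOCl: 2.48 / 0.6454 = 3.843 ppm.
FC to add: 3.843 − 0.4 = 3.443 mg/L as Cl₂.
Cl₂ equivalent: 3.443 mg/L × 211,203 L = 727.1 g.
Product at 65.0% available Cl: 727.1 / 0.65 = 1119 g.

1.12 kg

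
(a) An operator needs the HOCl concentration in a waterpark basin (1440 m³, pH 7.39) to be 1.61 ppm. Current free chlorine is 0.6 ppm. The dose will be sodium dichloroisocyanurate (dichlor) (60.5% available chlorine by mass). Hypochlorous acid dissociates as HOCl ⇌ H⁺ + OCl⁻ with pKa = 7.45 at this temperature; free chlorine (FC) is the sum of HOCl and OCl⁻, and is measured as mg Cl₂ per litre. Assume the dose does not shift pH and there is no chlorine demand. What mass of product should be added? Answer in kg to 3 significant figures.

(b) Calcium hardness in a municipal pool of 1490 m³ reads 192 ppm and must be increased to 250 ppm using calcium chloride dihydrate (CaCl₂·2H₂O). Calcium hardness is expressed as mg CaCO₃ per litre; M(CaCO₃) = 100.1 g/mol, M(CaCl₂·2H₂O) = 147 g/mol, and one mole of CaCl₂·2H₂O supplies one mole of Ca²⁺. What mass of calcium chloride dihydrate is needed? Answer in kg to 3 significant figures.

(a) Volume: 1440 m³ = 1,440,000 L.
(a) [OCl⁻]/[HOCl] = 10^(pH − pKa) = 10^(7.39 − 7.45) = 0.871; fraction as HOCl = 1/(1 + 0.871) = 0.5345.
(a) Free chlorine required for 1.61 ppm HOCl: 1.61 / 0.5345 = 3.012 ppm.
(a) FC to add: 3.012 − 0.6 = 2.412 mg/L as Cl₂.
(a) Cl₂ equivalent: 2.412 mg/L × 1,440,000 L = 3474 g.
(a) Product at 60.5% available Cl: 3474 / 0.605 = 5742 g.

(b) Volume: 1490 m³ = 1,490,000 L.
(b) Hardness to add: (250 − 192) = 58 mg/L as CaCO₃ × 1,490,000 L = 86,420 g as CaCO₃.
(b) Moles of Ca²⁺ (1 mol Ca²⁺ ≡ 1 mol CaCO₃): 86,420 / 100.1 g/mol = 863.3 mol.
(b) Mass of CaCl₂·2H₂O: 863.3 × 147 = 126,900 g.

(a) 5.74 kg; (b) 127 kg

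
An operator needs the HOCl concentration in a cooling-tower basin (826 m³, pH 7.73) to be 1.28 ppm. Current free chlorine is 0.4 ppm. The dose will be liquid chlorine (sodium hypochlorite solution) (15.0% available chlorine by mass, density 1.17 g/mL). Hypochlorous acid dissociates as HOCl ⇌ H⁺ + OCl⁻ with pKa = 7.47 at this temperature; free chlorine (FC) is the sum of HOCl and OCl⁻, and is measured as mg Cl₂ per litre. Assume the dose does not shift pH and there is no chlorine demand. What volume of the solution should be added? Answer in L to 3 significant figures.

15.1 L

Volume: 826 m³ = 826,000 L.
[OCl⁻]/[HOCl] = 10^(pH − pKa) = 10^(7.73 − 7.47) = 1.82; fraction as HOCl = 1/(1 + 1.82) = 0.3546.
Free chlorine required for 1.28 ppm HOCl: 1.28 / 0.3546 = 3.609 ppm.
FC to add: 3.609 − 0.4 = 3.209 mg/L as Cl₂.
Cl₂ equivalent: 3.209 mg/L × 826,000 L = 2651 g.
Product at 15.0% available Cl: 2651 / 0.15 = 17,670 g.
Volume: 17,670 g ÷ 1.17 g/mL = 15,100 mL.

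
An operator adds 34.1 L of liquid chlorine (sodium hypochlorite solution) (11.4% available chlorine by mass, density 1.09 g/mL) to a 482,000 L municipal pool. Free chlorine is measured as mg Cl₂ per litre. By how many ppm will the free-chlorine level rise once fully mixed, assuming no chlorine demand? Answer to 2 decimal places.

Mass of solution: 34.1 L × 1000 mL/L × 1.09 g/mL = 37,170 g.
Available chlorine delivered: 37,170 g × 0.114 = 4237 g as Cl₂.
Concentration rise: 4237 g / 482,000 L = 8.791 mg/L = 8.79 ppm.

8.79 ppm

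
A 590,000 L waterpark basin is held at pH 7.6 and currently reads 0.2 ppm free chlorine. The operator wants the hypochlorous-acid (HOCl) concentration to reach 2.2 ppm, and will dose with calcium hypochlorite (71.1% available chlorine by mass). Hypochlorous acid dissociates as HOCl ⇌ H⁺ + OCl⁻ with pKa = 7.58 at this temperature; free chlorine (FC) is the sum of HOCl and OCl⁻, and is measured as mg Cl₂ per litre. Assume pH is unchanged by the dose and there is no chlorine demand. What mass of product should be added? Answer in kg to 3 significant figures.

[OCl⁻]/[HOCl] = 10^(pH − pKa) = 10^(7.6 − 7.58) = 1.047; fraction as HOCl = 1/(1 + 1.047) = 0.4885.
Free chlorine required for 2.2 ppm HOCl: 2.2 / 0.4885 = 4.504 ppm.
FC to add: 4.504 − 0.2 = 4.304 mg/L as Cl₂.
Cl₂ equivalent: 4.304 mg/L × 590,000 L = 2539 g.
Product at 71.1% available Cl: 2539 / 0.711 = 3571 g.

3.57 kg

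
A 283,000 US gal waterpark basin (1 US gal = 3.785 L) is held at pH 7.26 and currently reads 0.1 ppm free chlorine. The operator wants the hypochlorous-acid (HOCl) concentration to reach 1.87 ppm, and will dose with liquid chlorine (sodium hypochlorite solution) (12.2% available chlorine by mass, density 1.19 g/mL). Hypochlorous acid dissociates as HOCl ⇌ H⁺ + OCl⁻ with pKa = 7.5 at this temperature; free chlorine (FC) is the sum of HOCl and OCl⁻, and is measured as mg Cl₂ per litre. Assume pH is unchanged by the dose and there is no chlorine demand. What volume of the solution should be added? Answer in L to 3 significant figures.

21.0 L

Volume: 283,000 US gal × 3.785 L/gal = 1,071,155 L.
[OCl⁻]/[HOCl] = 10^(pH − pKa) = 10^(7.26 − 7.5) = 0.5754; fraction as HOCl = 1/(1 + 0.5754) = 0.6347.
Free chlorine required for 1.87 ppm HOCl: 1.87 / 0.6347 = 2.946 ppm.
FC to add: 2.946 − 0.1 = 2.846 mg/L as Cl₂.
Cl₂ equivalent: 2.846 mg/L × 1,071,155 L = 3049 g.
Product at 12.2% available Cl: 3049 / 0.122 = 24,990 g.
Volume: 24,990 g ÷ 1.19 g/mL = 21,000 mL.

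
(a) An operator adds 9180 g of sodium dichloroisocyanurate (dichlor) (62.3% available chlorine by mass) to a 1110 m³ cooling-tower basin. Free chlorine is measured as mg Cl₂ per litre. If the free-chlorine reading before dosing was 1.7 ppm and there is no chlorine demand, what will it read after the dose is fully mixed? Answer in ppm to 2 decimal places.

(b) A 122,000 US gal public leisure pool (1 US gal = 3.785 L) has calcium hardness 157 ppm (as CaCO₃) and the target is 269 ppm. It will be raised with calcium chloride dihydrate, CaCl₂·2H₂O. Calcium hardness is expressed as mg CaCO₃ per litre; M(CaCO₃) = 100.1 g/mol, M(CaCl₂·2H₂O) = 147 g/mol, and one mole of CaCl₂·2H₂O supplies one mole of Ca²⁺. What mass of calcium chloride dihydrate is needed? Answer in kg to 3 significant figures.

(a) 6.85 ppm; (b) 75.9 kg

(a) Volume: 1110 m³ = 1,110,000 L.
(a) Available chlorine delivered: 9180 g × 0.623 = 5719 g as Cl₂.
(a) Concentration rise: 5719 g / 1,110,000 L = 5.152 mg/L = 5.15 ppm.
(a) Final FC: 1.7 + 5.15 = 6.85 ppm.

(b) Volume: 122,000 US gal × 3.785 L/gal = 461,770 L.
(b) Hardness to add: (269 − 157) = 112 mg/L as CaCO₃ × 461,770 L = 51,720 g as CaCO₃.
(b) Moles of Ca²⁺ (1 mol Ca²⁺ ≡ 1 mol CaCO₃): 51,720 / 100.1 g/mol = 516.7 mol.
(b) Mass of CaCl₂·2H₂O: 516.7 × 147 = 75,950 g.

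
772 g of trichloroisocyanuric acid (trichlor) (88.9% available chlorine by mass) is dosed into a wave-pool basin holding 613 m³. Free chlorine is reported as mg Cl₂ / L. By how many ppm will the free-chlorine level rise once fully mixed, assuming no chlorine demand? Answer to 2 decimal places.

1.12 ppm

Volume: 613 m³ = 613,000 L.
Available chlorine delivered: 772 g × 0.889 = 686.3 g as Cl₂.
Concentration rise: 686.3 g / 613,000 L = 1.12 mg/L = 1.12 ppm.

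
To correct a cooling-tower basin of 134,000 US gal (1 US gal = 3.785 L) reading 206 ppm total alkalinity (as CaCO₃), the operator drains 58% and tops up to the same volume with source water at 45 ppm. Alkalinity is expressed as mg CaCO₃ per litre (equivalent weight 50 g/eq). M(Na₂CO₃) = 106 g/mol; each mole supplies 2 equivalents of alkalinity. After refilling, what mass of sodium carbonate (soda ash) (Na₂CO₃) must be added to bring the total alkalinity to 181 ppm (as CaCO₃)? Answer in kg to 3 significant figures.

36.8 kg

Volume: 134,000 US gal × 3.785 L/gal = 507,190 L.
After draining 58% and refilling: 206 × 0.42 + 45 × 0.58 = 112.62 ppm.
Deficit to target: 181 − 112.62 = 68.38 mg/L.
As CaCO₃: 68.38 mg/L × 507,190 L = 34,680 g; ÷ 50 g/eq ÷ 2 = 346.8 mol Na₂CO₃.
Mass: 346.8 × 106 = 36,760 g.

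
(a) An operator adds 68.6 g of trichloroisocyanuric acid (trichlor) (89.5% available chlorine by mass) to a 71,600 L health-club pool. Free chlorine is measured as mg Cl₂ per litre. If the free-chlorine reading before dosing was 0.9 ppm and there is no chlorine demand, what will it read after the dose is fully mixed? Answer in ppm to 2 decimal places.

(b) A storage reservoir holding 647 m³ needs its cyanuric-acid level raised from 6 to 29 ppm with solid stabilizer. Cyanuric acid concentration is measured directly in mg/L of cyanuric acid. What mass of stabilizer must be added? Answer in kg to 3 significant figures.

(a) 1.76 ppm; (b) 14.9 kg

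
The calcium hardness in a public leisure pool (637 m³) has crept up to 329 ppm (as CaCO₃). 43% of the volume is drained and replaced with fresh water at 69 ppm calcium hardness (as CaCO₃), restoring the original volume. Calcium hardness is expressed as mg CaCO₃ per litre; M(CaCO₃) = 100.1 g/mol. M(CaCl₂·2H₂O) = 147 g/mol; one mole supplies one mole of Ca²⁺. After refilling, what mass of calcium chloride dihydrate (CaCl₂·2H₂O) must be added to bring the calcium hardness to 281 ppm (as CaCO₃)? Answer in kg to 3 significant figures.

Volume: 637 m³ = 637,000 L.
After draining 43% and refilling: 329 × 0.57 + 69 × 0.43 = 217.2 ppm.
Deficit to target: 281 − 217.2 = 63.8 mg/L.
As CaCO₃: 63.8 mg/L × 637,000 L = 40,640 g; ÷ 100.1 = 406 mol Ca²⁺.
Mass: 406 × 147 = 59,680 g.

59.7 kg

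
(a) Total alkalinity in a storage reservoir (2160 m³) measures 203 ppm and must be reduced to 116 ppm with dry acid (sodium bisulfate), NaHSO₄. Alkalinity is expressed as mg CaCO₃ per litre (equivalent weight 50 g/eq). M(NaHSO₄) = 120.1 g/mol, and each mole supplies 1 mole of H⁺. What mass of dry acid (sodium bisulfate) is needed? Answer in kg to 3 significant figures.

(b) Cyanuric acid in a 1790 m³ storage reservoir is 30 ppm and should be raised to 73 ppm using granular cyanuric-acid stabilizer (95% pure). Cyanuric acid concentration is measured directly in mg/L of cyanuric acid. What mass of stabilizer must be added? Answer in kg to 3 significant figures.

(a) Volume: 2160 m³ = 2,160,000 L.
(a) Alkalinity to neutralize: (203 − 116) = 87 mg/L as CaCO₃ × 2,160,000 L = 187,900 g as CaCO₃.
(a) Equivalents of H⁺ required: 187,900 ÷ 50 g/eq = 3758 eq = 3758 mol NaHSO₄.
(a) Mass of NaHSO₄: 3758 × 120.1 = 451,400 g.

(b) Volume: 1790 m³ = 1,790,000 L.
(b) CYA to add: (73 − 30) = 43 mg/L × 1,790,000 L = 76,970 g cyanuric acid.
(b) At 95% purity: 76,970 / 0.95 = 81,020 g product.

(a) 451 kg; (b) 81.0 kg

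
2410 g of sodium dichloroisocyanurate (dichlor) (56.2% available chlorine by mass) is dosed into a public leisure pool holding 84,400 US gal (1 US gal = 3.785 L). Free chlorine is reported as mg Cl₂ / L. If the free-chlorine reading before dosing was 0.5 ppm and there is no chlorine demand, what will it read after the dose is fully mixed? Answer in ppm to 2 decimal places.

Volume: 84,400 US gal × 3.785 L/gal = 319,454 L.
Available chlorine delivered: 2410 g × 0.562 = 1354 g as Cl₂.
Concentration rise: 1354 g / 319,454 L = 4.24 mg/L = 4.24 ppm.
Final FC: 0.5 + 4.24 = 4.74 ppm.

4.74 ppm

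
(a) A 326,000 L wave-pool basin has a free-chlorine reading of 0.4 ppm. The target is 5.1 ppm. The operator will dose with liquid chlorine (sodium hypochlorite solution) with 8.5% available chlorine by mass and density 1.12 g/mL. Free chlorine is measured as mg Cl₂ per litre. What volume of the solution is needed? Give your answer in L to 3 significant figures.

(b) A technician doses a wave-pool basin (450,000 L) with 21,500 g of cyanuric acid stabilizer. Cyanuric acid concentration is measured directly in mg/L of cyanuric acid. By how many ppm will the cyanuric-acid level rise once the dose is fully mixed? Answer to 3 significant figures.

(a) 16.1 L; (b) 47.8 ppm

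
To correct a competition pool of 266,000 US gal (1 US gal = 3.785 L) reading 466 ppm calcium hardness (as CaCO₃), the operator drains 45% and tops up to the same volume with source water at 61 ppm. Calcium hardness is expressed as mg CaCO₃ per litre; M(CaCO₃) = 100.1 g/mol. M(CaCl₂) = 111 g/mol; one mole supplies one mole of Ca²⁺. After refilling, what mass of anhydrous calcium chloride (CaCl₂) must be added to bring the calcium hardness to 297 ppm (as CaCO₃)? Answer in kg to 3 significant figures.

Volume: 266,000 US gal × 3.785 L/gal = 1,006,810 L.
After draining 45% and refilling: 466 × 0.55 + 61 × 0.45 = 283.75 ppm.
Deficit to target: 297 − 283.75 = 13.25 mg/L.
As CaCO₃: 13.25 mg/L × 1,006,810 L = 13,340 g; ÷ 100.1 = 133.3 mol Ca²⁺.
Mass: 133.3 × 111 = 14,790 g.

14.8 kg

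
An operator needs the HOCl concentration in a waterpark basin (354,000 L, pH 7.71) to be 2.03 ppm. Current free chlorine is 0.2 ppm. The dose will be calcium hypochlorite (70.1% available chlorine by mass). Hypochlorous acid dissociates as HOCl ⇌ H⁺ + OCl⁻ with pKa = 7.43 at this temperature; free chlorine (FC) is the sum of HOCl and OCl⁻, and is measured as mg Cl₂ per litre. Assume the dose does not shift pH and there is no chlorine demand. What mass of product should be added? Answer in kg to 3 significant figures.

2.88 kg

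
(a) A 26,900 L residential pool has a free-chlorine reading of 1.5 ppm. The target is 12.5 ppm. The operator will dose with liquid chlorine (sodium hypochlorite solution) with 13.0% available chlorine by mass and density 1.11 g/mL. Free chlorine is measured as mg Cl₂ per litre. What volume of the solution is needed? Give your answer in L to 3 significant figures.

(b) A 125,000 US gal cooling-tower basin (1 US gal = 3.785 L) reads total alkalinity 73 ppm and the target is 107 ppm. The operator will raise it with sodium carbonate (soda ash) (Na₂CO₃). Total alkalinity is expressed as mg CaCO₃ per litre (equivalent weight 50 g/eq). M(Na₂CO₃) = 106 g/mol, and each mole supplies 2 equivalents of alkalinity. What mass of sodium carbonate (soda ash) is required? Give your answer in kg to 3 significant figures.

(a) Chlorine deficit: 12.5 − 1.5 = 11 ppm = 11 mg/L as Cl₂.
(a) Cl₂ equivalent needed: 11 mg/L × 26,900 L = 295,900 mg = 295.9 g.
(a) Product at 13.0% available chlorine: 295.9 / 0.13 = 2276 g.
(a) Volume at density 1.11 g/mL: 2276 g ÷ 1.11 g/mL = 2051 mL.

(b) Volume: 125,000 US gal × 3.785 L/gal = 473,125 L.
(b) Alkalinity to add: (107 − 73) = 34 mg/L as CaCO₃ × 473,125 L = 16,090 g as CaCO₃.
(b) Equivalents: 16,090 g ÷ 50 g/eq = 321.7 eq.
(b) Each mole of Na₂CO₃ supplies 2 eq, so 321.7 / 2 = 160.9 mol.
(b) Mass: 160.9 mol × 106 g/mol = 17,050 g.

(a) 2.05 L; (b) 17.1 kg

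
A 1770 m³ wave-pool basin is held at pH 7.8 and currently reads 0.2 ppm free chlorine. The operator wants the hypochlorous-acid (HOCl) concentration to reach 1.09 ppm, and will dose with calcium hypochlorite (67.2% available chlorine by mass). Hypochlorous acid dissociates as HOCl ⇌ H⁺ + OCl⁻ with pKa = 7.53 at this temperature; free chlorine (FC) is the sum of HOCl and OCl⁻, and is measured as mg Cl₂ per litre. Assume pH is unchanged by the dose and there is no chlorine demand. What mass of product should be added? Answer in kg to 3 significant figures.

7.69 kg

Volume: 1770 m³ = 1,770,000 L.
[OCl⁻]/[HOCl] = 10^(pH − pKa) = 10^(7.8 − 7.53) = 1.862; fraction as HOCl = 1/(1 + 1.862) = 0.3494.
Free chlorine required for 1.09 ppm HOCl: 1.09 / 0.3494 = 3.12 ppm.
FC to add: 3.12 − 0.2 = 2.92 mg/L as Cl₂.
Cl₂ equivalent: 2.92 mg/L × 1,770,000 L = 5168 g.
Product at 67.2% available Cl: 5168 / 0.672 = 7690 g.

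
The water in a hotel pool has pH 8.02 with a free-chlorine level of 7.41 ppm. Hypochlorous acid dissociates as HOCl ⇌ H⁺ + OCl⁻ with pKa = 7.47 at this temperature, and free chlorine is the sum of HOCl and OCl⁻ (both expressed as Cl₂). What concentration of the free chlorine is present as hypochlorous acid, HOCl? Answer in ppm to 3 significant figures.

[OCl⁻]/[HOCl] = 10^(pH − pKa) = 10^(8.02 − 7.47) = 10^0.55 = 3.548.
Fraction as HOCl = 1 / (1 + 3.548) = 0.2199.
HOCl = 0.2199 × 7.41 ppm = 1.629 ppm.

1.63 ppm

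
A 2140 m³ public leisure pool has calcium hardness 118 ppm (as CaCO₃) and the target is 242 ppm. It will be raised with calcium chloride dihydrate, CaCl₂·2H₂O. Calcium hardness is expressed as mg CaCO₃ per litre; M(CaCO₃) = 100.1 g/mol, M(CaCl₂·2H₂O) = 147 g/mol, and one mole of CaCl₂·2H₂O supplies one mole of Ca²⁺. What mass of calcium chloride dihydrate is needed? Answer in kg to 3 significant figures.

Volume: 2140 m³ = 2,140,000 L.
Hardness to add: (242 − 118) = 124 mg/L as CaCO₃ × 2,140,000 L = 265,400 g as CaCO₃.
Moles of Ca²⁺ (1 mol Ca²⁺ ≡ 1 mol CaCO₃): 265,400 / 100.1 g/mol = 2651 mol.
Mass of CaCl₂·2H₂O: 2651 × 147 = 389,700 g.

390 kg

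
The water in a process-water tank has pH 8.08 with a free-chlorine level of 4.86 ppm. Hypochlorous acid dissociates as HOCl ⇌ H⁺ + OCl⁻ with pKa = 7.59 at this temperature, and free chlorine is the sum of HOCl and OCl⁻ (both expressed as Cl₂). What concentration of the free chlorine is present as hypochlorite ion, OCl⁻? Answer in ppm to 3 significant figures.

3.67 ppm

[OCl⁻]/[HOCl] = 10^(pH − pKa) = 10^(8.08 − 7.59) = 10^0.49 = 3.09.
Fraction as HOCl = 1 / (1 + 3.09) = 0.2445.
OCl⁻ = (1 − 0.2445) × 4.86 ppm = 3.672 ppm.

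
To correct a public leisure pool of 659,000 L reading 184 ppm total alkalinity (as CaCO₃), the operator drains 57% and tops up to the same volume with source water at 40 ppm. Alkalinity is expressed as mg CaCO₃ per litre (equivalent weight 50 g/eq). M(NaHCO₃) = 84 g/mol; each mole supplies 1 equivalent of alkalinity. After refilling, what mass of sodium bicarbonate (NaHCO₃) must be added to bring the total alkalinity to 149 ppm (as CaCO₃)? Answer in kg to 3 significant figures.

After draining 57% and refilling: 184 × 0.43 + 40 × 0.57 = 101.92 ppm.
Deficit to target: 149 − 101.92 = 47.08 mg/L.
As CaCO₃: 47.08 mg/L × 659,000 L = 31,030 g; ÷ 50 g/eq ÷ 1 = 620.5 mol NaHCO₃.
Mass: 620.5 × 84 = 52,120 g.

52.1 kg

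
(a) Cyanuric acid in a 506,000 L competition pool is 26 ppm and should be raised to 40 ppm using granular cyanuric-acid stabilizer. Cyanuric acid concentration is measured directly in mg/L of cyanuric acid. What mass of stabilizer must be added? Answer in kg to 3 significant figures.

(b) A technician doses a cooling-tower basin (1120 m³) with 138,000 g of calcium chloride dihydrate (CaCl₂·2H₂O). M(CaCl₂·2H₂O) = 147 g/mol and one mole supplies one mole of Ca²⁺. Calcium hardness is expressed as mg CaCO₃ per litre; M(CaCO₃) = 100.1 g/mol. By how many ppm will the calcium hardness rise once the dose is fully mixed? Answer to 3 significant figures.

(a) CYA to add: (40 − 26) = 14 mg/L × 506,000 L = 7084 g cyanuric acid.

(b) Volume: 1120 m³ = 1,120,000 L.
(b) Moles of Ca²⁺: 138,000 g ÷ 147 g/mol = 938.8 mol.
(b) As CaCO₃: 938.8 mol × 100.1 g/mol = 93,970 g.
(b) Rise: 93,970 g / 1,120,000 L × 1000 = 83.9 mg/L.

(a) 7.08 kg; (b) 83.9 ppm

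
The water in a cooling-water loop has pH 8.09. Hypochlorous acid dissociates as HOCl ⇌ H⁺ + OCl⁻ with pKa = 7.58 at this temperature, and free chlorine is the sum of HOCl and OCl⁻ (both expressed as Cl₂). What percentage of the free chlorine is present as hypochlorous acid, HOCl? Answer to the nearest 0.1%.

23.6%

[OCl⁻]/[HOCl] = 10^(pH − pKa) = 10^(8.09 − 7.58) = 10^0.51 = 3.236.
Fraction as HOCl = 1 / (1 + 3.236) = 0.2361.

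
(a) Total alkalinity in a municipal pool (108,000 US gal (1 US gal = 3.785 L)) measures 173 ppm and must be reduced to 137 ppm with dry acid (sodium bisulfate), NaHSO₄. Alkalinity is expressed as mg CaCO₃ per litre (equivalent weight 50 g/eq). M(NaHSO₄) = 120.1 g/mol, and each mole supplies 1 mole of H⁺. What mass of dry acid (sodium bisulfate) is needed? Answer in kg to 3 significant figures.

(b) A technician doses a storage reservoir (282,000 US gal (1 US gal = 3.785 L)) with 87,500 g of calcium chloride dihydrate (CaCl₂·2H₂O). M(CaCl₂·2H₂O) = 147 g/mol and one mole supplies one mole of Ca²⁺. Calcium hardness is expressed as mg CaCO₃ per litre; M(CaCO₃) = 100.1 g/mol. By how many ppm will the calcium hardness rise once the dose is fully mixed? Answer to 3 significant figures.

(a) 35.3 kg; (b) 55.8 ppm

(a) Volume: 108,000 US gal × 3.785 L/gal = 408,780 L.
(a) Alkalinity to neutralize: (173 − 137) = 36 mg/L as CaCO₃ × 408,780 L = 14,720 g as CaCO₃.
(a) Equivalents of H⁺ required: 14,720 ÷ 50 g/eq = 294.3 eq = 294.3 mol NaHSO₄.
(a) Mass of NaHSO₄: 294.3 × 120.1 = 35,350 g.

(b) Volume: 282,000 US gal × 3.785 L/gal = 1,067,370 L.
(b) Moles of Ca²⁺: 87,500 g ÷ 147 g/mol = 595.2 mol.
(b) As CaCO₃: 595.2 mol × 100.1 g/mol = 59,580 g.
(b) Rise: 59,580 g / 1,067,370 L × 1000 = 55.82 mg/L.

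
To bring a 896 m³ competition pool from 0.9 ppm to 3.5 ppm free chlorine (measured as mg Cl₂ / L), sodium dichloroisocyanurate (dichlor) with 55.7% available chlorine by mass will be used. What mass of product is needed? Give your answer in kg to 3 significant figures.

Volume: 896 m³ = 896,000 L.
Chlorine deficit: 3.5 − 0.9 = 2.6 ppm = 2.6 mg/L as Cl₂.
Cl₂ equivalent needed: 2.6 mg/L × 896,000 L = 2,330,000 mg = 2330 g.
Product at 55.7% available chlorine: 2330 / 0.557 = 4182 g.

4.18 kg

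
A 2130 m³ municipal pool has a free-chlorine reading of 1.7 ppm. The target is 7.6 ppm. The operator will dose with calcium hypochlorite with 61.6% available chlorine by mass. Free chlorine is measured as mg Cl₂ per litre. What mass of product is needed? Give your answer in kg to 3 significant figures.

20.4 kg

Volume: 2130 m³ = 2,130,000 L.
Chlorine deficit: 7.6 − 1.7 = 5.9 ppm = 5.9 mg/L as Cl₂.
Cl₂ equivalent needed: 5.9 mg/L × 2,130,000 L = 12,570,000 mg = 12,570 g.
Product at 61.6% available chlorine: 12,570 / 0.616 = 20,400 g.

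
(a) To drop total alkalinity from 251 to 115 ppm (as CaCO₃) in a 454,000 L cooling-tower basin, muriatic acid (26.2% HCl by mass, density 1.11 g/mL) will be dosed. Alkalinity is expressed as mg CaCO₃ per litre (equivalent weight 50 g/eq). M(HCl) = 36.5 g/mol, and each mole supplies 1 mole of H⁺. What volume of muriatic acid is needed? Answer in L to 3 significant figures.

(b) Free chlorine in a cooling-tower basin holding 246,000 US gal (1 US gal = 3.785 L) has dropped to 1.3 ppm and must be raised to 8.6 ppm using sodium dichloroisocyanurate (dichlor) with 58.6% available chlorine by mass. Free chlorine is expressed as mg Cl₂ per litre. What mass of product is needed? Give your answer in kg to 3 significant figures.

(a) 155 L; (b) 11.6 kg

(a) Alkalinity to neutralize: (251 − 115) = 136 mg/L as CaCO₃ × 454,000 L = 61,740 g as CaCO₃.
(a) Equivalents of H⁺ required: 61,740 ÷ 50 g/eq = 1235 eq = 1235 mol HCl.
(a) Mass of HCl: 1235 × 36.5 = 45,070 g.
(a) Mass of 26.2% solution: 45,070 / 0.262 = 172,000 g.
(a) Volume: 172,000 g ÷ 1.11 g/mL = 155,000 mL.

(b) Volume: 246,000 US gal × 3.785 L/gal = 931,110 L.
(b) Chlorine deficit: 8.6 − 1.3 = 7.3 ppm = 7.3 mg/L as Cl₂.
(b) Cl₂ equivalent needed: 7.3 mg/L × 931,110 L = 6,797,000 mg = 6797 g.
(b) Product at 58.6% available chlorine: 6797 / 0.586 = 11,600 g.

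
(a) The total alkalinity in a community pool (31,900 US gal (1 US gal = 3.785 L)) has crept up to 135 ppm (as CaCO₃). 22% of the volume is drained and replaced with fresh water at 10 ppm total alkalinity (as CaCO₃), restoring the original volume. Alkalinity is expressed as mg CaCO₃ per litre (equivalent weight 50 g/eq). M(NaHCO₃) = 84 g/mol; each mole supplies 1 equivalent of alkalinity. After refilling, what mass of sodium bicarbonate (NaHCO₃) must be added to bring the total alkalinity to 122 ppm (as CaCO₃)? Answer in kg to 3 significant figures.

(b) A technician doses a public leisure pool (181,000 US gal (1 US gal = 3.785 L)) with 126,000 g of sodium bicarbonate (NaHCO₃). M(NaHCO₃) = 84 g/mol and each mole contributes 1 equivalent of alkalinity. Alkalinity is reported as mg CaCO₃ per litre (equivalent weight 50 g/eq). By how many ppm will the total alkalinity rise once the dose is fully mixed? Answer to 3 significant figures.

(a) 2.94 kg; (b) 109 ppm

(a) Volume: 31,900 US gal × 3.785 L/gal = 120,742 L.
(a) After draining 22% and refilling: 135 × 0.78 + 10 × 0.22 = 107.5 ppm.
(a) Deficit to target: 122 − 107.5 = 14.5 mg/L.
(a) As CaCO₃: 14.5 mg/L × 120,742 L = 1751 g; ÷ 50 g/eq ÷ 1 = 35.02 mol NaHCO₃.
(a) Mass: 35.02 × 84 = 2941 g.

(b) Volume: 181,000 US gal × 3.785 L/gal = 685,085 L.
(b) Moles of NaHCO₃: 126,000 g ÷ 84 g/mol = 1500 mol → 1500 eq of alkalinity.
(b) As CaCO₃: 1500 eq × 50 g/eq = 75,000 g.
(b) Rise: 75,000 g / 685,085 L × 1000 = 109.5 mg/L.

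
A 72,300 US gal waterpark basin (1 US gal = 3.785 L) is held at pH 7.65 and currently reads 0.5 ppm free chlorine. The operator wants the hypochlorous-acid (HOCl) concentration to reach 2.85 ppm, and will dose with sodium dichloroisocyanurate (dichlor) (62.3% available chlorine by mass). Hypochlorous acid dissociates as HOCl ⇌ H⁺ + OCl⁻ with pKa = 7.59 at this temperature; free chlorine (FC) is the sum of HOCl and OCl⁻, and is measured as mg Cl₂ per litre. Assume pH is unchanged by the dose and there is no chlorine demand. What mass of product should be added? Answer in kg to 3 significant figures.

2.47 kg

Volume: 72,300 US gal × 3.785 L/gal = 273,656 L.
[OCl⁻]/[HOCl] = 10^(pH − pKa) = 10^(7.65 − 7.59) = 1.148; fraction as HOCl = 1/(1 + 1.148) = 0.4655.
Free chlorine required for 2.85 ppm HOCl: 2.85 / 0.4655 = 6.122 ppm.
FC to add: 6.122 − 0.5 = 5.622 mg/L as Cl₂.
Cl₂ equivalent: 5.622 mg/L × 273,656 L = 1539 g.
Product at 62.3% available Cl: 1539 / 0.623 = 2470 g.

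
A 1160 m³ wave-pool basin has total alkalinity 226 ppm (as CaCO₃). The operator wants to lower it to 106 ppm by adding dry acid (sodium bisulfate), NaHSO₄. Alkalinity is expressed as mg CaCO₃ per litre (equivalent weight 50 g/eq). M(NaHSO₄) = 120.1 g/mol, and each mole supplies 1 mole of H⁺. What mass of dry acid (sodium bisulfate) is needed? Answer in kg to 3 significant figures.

Volume: 1160 m³ = 1,160,000 L.
Alkalinity to neutralize: (226 − 106) = 120 mg/L as CaCO₃ × 1,160,000 L = 139,200 g as CaCO₃.
Equivalents of H⁺ required: 139,200 ÷ 50 g/eq = 2784 eq = 2784 mol NaHSO₄.
Mass of NaHSO₄: 2784 × 120.1 = 334,400 g.

334 kg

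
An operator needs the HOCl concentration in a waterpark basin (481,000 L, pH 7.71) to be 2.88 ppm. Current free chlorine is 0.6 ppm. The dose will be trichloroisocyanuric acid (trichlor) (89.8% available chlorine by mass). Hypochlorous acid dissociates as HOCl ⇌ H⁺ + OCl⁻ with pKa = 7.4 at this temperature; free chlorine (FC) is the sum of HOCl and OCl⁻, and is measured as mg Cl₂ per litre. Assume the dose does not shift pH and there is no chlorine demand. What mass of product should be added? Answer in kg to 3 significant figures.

4.37 kg

[OCl⁻]/[HOCl] = 10^(pH − pKa) = 10^(7.71 − 7.4) = 2.042; fraction as HOCl = 1/(1 + 2.042) = 0.3288.
Free chlorine required for 2.88 ppm HOCl: 2.88 / 0.3288 = 8.76 ppm.
FC to add: 8.76 − 0.6 = 8.16 mg/L as Cl₂.
Cl₂ equivalent: 8.16 mg/L × 481,000 L = 3925 g.
Product at 89.8% available Cl: 3925 / 0.898 = 4371 g.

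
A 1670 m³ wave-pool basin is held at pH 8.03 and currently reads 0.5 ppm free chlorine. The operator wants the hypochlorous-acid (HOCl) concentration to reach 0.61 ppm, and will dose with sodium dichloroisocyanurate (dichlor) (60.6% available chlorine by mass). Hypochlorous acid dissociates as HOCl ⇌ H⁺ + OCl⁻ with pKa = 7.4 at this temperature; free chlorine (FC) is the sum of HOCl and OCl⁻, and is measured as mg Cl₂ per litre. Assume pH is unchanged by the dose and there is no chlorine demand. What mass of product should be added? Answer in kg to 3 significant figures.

Volume: 1670 m³ = 1,670,000 L.
[OCl⁻]/[HOCl] = 10^(pH − pKa) = 10^(8.03 − 7.4) = 4.266; fraction as HOCl = 1/(1 + 4.266) = 0.1899.
Free chlorine required for 0.61 ppm HOCl: 0.61 / 0.1899 = 3.212 ppm.
FC to add: 3.212 − 0.5 = 2.712 mg/L as Cl₂.
Cl₂ equivalent: 2.712 mg/L × 1,670,000 L = 4529 g.
Product at 60.6% available Cl: 4529 / 0.606 = 7474 g.

7.47 kg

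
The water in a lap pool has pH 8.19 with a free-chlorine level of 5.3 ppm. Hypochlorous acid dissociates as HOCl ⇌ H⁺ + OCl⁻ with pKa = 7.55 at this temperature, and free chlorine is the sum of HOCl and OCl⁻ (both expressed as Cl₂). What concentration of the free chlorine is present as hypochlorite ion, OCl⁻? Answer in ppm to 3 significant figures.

[OCl⁻]/[HOCl] = 10^(pH − pKa) = 10^(8.19 − 7.55) = 10^0.64 = 4.365.
Fraction as HOCl = 1 / (1 + 4.365) = 0.1864.
OCl⁻ = (1 − 0.1864) × 5.3 ppm = 4.312 ppm.

4.31 ppm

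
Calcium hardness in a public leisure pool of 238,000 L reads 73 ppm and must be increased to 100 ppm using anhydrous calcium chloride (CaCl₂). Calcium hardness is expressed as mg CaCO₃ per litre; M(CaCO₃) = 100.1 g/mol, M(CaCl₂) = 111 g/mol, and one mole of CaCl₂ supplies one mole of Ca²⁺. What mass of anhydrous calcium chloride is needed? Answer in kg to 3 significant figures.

7.13 kg

Hardness to add: (100 − 73) = 27 mg/L as CaCO₃ × 238,000 L = 6426 g as CaCO₃.
Moles of Ca²⁺ (1 mol Ca²⁺ ≡ 1 mol CaCO₃): 6426 / 100.1 g/mol = 64.2 mol.
Mass of CaCl₂: 64.2 × 111 = 7126 g.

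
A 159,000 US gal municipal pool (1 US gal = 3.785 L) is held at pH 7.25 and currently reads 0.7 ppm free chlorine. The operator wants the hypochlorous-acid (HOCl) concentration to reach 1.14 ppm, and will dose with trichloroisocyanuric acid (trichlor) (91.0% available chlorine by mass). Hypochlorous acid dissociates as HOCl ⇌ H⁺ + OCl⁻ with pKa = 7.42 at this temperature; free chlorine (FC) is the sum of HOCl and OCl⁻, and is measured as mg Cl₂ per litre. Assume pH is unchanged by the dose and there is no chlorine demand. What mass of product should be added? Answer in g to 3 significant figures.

Volume: 159,000 US gal × 3.785 L/gal = 601,815 L.
[OCl⁻]/[HOCl] = 10^(pH − pKa) = 10^(7.25 − 7.42) = 0.6761; fraction as HOCl = 1/(1 + 0.6761) = 0.5966.
Free chlorine required for 1.14 ppm HOCl: 1.14 / 0.5966 = 1.911 ppm.
FC to add: 1.911 − 0.7 = 1.211 mg/L as Cl₂.
Cl₂ equivalent: 1.211 mg/L × 601,815 L = 728.6 g.
Product at 91.0% available Cl: 728.6 / 0.91 = 800.7 g.

801 g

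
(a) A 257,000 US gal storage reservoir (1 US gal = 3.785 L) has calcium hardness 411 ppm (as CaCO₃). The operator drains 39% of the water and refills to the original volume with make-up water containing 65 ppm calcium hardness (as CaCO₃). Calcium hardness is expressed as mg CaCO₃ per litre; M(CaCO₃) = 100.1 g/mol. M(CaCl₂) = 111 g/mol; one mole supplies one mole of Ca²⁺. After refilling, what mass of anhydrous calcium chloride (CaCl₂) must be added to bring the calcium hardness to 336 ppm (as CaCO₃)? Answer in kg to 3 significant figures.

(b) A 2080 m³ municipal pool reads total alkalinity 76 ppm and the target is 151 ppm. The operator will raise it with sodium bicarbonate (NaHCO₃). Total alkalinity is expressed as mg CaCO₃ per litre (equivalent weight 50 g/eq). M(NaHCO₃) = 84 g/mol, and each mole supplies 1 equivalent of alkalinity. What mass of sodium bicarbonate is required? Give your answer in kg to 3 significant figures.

(a) 64.7 kg; (b) 262 kg

(a) Volume: 257,000 US gal × 3.785 L/gal = 972,745 L.
(a) After draining 39% and refilling: 411 × 0.61 + 65 × 0.39 = 276.06 ppm.
(a) Deficit to target: 336 − 276.06 = 59.94 mg/L.
(a) As CaCO₃: 59.94 mg/L × 972,745 L = 58,310 g; ÷ 100.1 = 582.5 mol Ca²⁺.
(a) Mass: 582.5 × 111 = 64,660 g.

(b) Volume: 2080 m³ = 2,080,000 L.
(b) Alkalinity to add: (151 − 76) = 75 mg/L as CaCO₃ × 2,080,000 L = 156,000 g as CaCO₃.
(b) Equivalents: 156,000 g ÷ 50 g/eq = 3120 eq.
(b) NaHCO₃ supplies 1 eq per mole → 3120 mol.
(b) Mass: 3120 mol × 84 g/mol = 262,100 g.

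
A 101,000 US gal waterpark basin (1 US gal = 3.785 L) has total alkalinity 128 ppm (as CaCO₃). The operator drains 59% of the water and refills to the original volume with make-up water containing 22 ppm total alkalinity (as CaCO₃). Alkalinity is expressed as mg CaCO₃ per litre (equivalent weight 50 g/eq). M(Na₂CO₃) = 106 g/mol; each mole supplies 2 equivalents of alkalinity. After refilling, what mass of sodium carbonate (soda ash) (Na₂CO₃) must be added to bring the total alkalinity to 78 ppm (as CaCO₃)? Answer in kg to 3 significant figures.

5.08 kg

Volume: 101,000 US gal × 3.785 L/gal = 382,285 L.
After draining 59% and refilling: 128 × 0.41 + 22 × 0.59 = 65.46 ppm.
Deficit to target: 78 − 65.46 = 12.54 mg/L.
As CaCO₃: 12.54 mg/L × 382,285 L = 4794 g; ÷ 50 g/eq ÷ 2 = 47.94 mol Na₂CO₃.
Mass: 47.94 × 106 = 5081 g.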